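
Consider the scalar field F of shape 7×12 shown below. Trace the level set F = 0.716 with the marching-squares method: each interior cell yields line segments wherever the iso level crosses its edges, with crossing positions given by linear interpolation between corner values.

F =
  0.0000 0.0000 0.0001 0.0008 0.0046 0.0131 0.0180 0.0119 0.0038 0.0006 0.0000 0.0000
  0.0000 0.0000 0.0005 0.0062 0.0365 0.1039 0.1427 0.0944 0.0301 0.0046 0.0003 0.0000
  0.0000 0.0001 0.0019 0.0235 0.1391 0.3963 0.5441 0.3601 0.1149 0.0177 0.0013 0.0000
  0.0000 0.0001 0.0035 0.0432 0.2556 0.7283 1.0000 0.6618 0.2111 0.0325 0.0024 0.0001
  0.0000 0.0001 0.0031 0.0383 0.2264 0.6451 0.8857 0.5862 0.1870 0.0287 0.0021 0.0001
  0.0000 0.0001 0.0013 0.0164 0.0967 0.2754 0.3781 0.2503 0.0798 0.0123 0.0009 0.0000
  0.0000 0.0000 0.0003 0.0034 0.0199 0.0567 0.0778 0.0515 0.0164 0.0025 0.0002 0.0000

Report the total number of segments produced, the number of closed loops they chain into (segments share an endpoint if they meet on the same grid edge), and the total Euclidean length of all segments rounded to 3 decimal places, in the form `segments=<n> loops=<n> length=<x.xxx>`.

segments=8 loops=1 length=5.777

cell (2,4): code 0100 → (2.963,5.000)–(3.000,4.974)
cell (2,5): code 1100 → (2.377,6.000)–(2.963,5.000)
cell (2,6): code 1000 → (3.000,6.840)–(2.377,6.000)
cell (3,4): code 0010 → (3.000,4.974)–(3.148,5.000)
cell (3,5): code 0111 → (3.148,5.000)–(4.000,5.295)
cell (3,6): code 1001 → (4.000,6.567)–(3.000,6.840)
cell (4,5): code 0010 → (4.000,5.295)–(4.334,6.000)
cell (4,6): code 0001 → (4.334,6.000)–(4.000,6.567)
total: 8 segments, chained into 1 closed loop(s), length Σ = 5.776685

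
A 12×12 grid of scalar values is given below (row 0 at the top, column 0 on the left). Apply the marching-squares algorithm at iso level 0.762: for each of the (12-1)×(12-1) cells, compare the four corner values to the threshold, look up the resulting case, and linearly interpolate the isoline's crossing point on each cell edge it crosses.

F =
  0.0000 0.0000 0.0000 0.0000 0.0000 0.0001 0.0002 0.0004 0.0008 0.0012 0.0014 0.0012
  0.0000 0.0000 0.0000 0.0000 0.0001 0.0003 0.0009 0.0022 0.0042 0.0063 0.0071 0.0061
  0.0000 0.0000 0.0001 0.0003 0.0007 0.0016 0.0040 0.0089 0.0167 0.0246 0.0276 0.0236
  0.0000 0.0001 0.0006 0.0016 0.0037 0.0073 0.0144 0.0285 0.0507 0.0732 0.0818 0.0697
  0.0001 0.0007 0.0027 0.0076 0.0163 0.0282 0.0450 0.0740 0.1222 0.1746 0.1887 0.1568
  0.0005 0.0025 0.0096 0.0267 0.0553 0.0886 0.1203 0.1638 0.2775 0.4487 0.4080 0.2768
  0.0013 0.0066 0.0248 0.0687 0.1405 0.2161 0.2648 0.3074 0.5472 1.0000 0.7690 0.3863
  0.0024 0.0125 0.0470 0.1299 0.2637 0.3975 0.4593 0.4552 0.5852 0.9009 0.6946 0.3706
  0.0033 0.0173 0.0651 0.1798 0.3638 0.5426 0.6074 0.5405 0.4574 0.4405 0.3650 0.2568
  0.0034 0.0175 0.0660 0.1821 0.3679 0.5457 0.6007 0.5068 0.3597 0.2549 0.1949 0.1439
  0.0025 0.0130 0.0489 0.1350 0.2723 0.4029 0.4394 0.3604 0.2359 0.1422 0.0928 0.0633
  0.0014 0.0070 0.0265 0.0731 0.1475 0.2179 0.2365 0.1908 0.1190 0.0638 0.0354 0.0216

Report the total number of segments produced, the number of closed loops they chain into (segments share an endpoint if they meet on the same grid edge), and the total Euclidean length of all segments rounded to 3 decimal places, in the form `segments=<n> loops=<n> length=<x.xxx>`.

cell (5,8): code 0100 → (5.568,9.000)–(6.000,8.474)
cell (5,9): code 1100 → (5.981,10.000)–(5.568,9.000)
cell (5,10): code 1000 → (6.000,10.018)–(5.981,10.000)
cell (6,8): code 0110 → (6.000,8.474)–(7.000,8.560)
cell (6,9): code 1011 → (7.000,9.673)–(6.094,10.000)
cell (6,10): code 0001 → (6.094,10.000)–(6.000,10.018)
cell (7,8): code 0010 → (7.000,8.560)–(7.302,9.000)
cell (7,9): code 0001 → (7.302,9.000)–(7.000,9.673)
total: 8 segments, chained into 1 closed loop(s), length Σ = 5.122309

segments=8 loops=1 length=5.122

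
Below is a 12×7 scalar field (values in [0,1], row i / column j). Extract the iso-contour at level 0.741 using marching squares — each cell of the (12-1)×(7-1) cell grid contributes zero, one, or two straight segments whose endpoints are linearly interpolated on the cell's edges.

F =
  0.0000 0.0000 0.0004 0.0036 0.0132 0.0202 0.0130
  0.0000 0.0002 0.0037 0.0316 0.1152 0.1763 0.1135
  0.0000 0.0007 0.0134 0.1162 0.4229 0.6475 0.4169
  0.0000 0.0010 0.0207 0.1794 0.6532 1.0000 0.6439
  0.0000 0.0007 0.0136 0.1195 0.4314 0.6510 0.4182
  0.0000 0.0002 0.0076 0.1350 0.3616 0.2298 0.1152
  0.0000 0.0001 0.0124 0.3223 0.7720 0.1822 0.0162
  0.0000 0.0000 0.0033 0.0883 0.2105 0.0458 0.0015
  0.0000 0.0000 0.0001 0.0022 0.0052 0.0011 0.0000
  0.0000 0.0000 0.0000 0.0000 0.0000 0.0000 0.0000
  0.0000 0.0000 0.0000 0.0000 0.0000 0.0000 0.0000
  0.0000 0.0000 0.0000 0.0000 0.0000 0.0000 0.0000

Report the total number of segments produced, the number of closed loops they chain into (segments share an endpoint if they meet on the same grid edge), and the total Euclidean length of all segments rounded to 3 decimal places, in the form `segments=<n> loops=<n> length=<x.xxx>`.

cell (2,4): code 0100 → (2.265,5.000)–(3.000,4.253)
cell (2,5): code 1000 → (3.000,5.727)–(2.265,5.000)
cell (3,4): code 0010 → (3.000,4.253)–(3.742,5.000)
cell (3,5): code 0001 → (3.742,5.000)–(3.000,5.727)
cell (5,3): code 0100 → (5.924,4.000)–(6.000,3.931)
cell (5,4): code 1000 → (6.000,4.053)–(5.924,4.000)
cell (6,3): code 0010 → (6.000,3.931)–(6.055,4.000)
cell (6,4): code 0001 → (6.055,4.000)–(6.000,4.053)
total: 8 segments, chained into 2 closed loop(s), length Σ = 4.532316

segments=8 loops=2 length=4.532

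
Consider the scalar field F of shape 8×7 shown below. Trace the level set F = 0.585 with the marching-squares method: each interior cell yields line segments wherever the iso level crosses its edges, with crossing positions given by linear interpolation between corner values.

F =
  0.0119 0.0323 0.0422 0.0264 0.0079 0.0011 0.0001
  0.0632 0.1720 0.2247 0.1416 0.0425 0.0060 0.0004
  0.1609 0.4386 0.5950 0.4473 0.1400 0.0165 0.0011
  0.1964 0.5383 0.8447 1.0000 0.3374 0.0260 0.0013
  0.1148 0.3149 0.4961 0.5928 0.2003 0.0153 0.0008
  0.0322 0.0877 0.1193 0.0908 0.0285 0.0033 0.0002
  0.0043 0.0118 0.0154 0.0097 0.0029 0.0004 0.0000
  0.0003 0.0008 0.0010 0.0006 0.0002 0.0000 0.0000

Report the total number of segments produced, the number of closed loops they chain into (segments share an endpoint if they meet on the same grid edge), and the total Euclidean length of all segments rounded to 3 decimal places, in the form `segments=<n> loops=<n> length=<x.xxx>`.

segments=10 loops=1 length=6.715

cell (1,1): code 0100 → (1.973,2.000)–(2.000,1.936)
cell (1,2): code 1000 → (2.000,2.068)–(1.973,2.000)
cell (2,1): code 0110 → (2.000,1.936)–(3.000,1.152)
cell (2,2): code 1101 → (2.249,3.000)–(2.000,2.068)
cell (2,3): code 1000 → (3.000,3.626)–(2.249,3.000)
cell (3,1): code 0010 → (3.000,1.152)–(3.745,2.000)
cell (3,2): code 0111 → (3.745,2.000)–(4.000,2.919)
cell (3,3): code 1001 → (4.000,3.020)–(3.000,3.626)
cell (4,2): code 0010 → (4.000,2.919)–(4.016,3.000)
cell (4,3): code 0001 → (4.016,3.000)–(4.000,3.020)
total: 10 segments, chained into 1 closed loop(s), length Σ = 6.714963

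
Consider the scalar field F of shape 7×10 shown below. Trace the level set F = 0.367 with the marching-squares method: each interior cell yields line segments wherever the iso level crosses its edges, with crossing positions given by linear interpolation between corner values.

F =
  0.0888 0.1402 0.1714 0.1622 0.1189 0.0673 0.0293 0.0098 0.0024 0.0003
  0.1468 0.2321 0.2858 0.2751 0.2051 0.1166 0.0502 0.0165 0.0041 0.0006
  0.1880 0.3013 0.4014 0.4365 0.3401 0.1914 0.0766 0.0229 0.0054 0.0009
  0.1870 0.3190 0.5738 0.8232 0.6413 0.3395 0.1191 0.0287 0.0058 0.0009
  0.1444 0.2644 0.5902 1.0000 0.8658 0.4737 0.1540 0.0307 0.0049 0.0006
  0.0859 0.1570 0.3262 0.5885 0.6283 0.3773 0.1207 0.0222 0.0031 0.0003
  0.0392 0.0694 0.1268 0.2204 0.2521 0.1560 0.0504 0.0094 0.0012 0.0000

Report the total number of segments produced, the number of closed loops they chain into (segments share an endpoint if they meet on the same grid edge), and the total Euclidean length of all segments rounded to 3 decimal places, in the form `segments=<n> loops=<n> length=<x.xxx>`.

cell (1,1): code 0100 → (1.702,2.000)–(2.000,1.656)
cell (1,2): code 1100 → (1.569,3.000)–(1.702,2.000)
cell (1,3): code 1000 → (2.000,3.721)–(1.569,3.000)
cell (2,1): code 0110 → (2.000,1.656)–(3.000,1.188)
cell (2,3): code 1101 → (2.089,4.000)–(2.000,3.721)
cell (2,4): code 1000 → (3.000,4.909)–(2.089,4.000)
cell (3,1): code 0110 → (3.000,1.188)–(4.000,1.315)
cell (3,4): code 1101 → (3.205,5.000)–(3.000,4.909)
cell (3,5): code 1000 → (4.000,5.334)–(3.205,5.000)
cell (4,1): code 0010 → (4.000,1.315)–(4.845,2.000)
cell (4,2): code 0111 → (4.845,2.000)–(5.000,2.156)
cell (4,5): code 1001 → (5.000,5.040)–(4.000,5.334)
cell (5,2): code 0010 → (5.000,2.156)–(5.602,3.000)
cell (5,3): code 0011 → (5.602,3.000)–(5.695,4.000)
cell (5,4): code 0011 → (5.695,4.000)–(5.047,5.000)
cell (5,5): code 0001 → (5.047,5.000)–(5.000,5.040)
total: 16 segments, chained into 1 closed loop(s), length Σ = 12.725338

segments=16 loops=1 length=12.725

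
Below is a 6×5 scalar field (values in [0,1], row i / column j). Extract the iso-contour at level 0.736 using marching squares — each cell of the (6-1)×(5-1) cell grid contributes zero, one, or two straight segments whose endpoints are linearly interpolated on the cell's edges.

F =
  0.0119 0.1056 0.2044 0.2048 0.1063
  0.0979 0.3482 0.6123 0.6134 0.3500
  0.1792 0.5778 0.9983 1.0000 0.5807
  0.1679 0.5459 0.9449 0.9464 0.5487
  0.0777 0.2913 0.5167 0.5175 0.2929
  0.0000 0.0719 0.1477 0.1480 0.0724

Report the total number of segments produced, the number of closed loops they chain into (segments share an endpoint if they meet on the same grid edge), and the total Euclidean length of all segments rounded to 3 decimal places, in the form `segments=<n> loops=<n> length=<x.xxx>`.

segments=8 loops=1 length=7.298

cell (1,1): code 0100 → (1.320,2.000)–(2.000,1.376)
cell (1,2): code 1100 → (1.317,3.000)–(1.320,2.000)
cell (1,3): code 1000 → (2.000,3.630)–(1.317,3.000)
cell (2,1): code 0110 → (2.000,1.376)–(3.000,1.476)
cell (2,3): code 1001 → (3.000,3.529)–(2.000,3.630)
cell (3,1): code 0010 → (3.000,1.476)–(3.488,2.000)
cell (3,2): code 0011 → (3.488,2.000)–(3.491,3.000)
cell (3,3): code 0001 → (3.491,3.000)–(3.000,3.529)
total: 8 segments, chained into 1 closed loop(s), length Σ = 7.298432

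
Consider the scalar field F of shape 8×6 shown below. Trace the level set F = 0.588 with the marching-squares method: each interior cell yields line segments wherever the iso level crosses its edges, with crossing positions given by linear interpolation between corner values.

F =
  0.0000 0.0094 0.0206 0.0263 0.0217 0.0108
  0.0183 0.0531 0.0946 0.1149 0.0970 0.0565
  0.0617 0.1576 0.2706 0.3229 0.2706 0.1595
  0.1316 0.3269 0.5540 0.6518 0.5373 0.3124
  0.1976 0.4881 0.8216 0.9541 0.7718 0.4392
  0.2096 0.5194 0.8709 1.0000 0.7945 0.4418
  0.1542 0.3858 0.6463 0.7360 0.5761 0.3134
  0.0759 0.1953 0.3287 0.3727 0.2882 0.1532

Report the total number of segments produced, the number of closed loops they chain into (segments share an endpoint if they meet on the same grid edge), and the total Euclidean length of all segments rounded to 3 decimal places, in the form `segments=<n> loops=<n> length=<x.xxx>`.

cell (2,2): code 0100 → (2.806,3.000)–(3.000,2.348)
cell (2,3): code 1000 → (3.000,3.557)–(2.806,3.000)
cell (3,1): code 0100 → (3.127,2.000)–(4.000,1.300)
cell (3,2): code 1110 → (3.000,2.348)–(3.127,2.000)
cell (3,3): code 1101 → (3.216,4.000)–(3.000,3.557)
cell (3,4): code 1000 → (4.000,4.553)–(3.216,4.000)
cell (4,1): code 0110 → (4.000,1.300)–(5.000,1.195)
cell (4,4): code 1001 → (5.000,4.585)–(4.000,4.553)
cell (5,1): code 0110 → (5.000,1.195)–(6.000,1.776)
cell (5,3): code 1011 → (6.000,3.926)–(5.946,4.000)
cell (5,4): code 0001 → (5.946,4.000)–(5.000,4.585)
cell (6,1): code 0010 → (6.000,1.776)–(6.184,2.000)
cell (6,2): code 0011 → (6.184,2.000)–(6.407,3.000)
cell (6,3): code 0001 → (6.407,3.000)–(6.000,3.926)
total: 14 segments, chained into 1 closed loop(s), length Σ = 10.904048

segments=14 loops=1 length=10.904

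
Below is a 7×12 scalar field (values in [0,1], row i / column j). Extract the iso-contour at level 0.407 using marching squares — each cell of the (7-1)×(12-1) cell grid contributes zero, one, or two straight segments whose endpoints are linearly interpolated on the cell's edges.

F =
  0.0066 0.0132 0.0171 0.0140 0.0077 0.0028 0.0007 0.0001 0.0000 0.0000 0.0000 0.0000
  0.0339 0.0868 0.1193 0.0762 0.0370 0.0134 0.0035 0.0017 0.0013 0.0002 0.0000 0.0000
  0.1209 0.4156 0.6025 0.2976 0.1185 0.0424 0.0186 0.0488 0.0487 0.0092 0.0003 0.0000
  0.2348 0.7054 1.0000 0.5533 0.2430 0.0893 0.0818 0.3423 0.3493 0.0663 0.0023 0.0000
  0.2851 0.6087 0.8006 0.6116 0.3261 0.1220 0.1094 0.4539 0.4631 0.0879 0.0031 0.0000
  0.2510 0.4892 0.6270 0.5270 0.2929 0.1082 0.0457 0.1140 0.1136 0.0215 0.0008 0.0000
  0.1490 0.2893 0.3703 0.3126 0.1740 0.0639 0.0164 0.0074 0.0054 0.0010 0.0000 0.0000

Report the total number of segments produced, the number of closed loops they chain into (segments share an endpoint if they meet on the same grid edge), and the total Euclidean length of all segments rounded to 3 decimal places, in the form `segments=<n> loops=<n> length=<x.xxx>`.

segments=20 loops=2 length=15.230

cell (1,0): code 0100 → (1.974,1.000)–(2.000,0.971)
cell (1,1): code 1100 → (1.595,2.000)–(1.974,1.000)
cell (1,2): code 1000 → (2.000,2.641)–(1.595,2.000)
cell (2,0): code 0110 → (2.000,0.971)–(3.000,0.366)
cell (2,2): code 1101 → (2.428,3.000)–(2.000,2.641)
cell (2,3): code 1000 → (3.000,3.471)–(2.428,3.000)
cell (3,0): code 0110 → (3.000,0.366)–(4.000,0.377)
cell (3,3): code 1001 → (4.000,3.717)–(3.000,3.471)
cell (3,6): code 0100 → (3.580,7.000)–(4.000,6.864)
cell (3,7): code 1100 → (3.507,8.000)–(3.580,7.000)
cell (3,8): code 1000 → (4.000,8.150)–(3.507,8.000)
cell (4,0): code 0110 → (4.000,0.377)–(5.000,0.655)
cell (4,3): code 1001 → (5.000,3.513)–(4.000,3.717)
cell (4,6): code 0010 → (4.000,6.864)–(4.138,7.000)
cell (4,7): code 0011 → (4.138,7.000)–(4.161,8.000)
cell (4,8): code 0001 → (4.161,8.000)–(4.000,8.150)
cell (5,0): code 0010 → (5.000,0.655)–(5.411,1.000)
cell (5,1): code 0011 → (5.411,1.000)–(5.857,2.000)
cell (5,2): code 0011 → (5.857,2.000)–(5.560,3.000)
cell (5,3): code 0001 → (5.560,3.000)–(5.000,3.513)
total: 20 segments, chained into 2 closed loop(s), length Σ = 15.230244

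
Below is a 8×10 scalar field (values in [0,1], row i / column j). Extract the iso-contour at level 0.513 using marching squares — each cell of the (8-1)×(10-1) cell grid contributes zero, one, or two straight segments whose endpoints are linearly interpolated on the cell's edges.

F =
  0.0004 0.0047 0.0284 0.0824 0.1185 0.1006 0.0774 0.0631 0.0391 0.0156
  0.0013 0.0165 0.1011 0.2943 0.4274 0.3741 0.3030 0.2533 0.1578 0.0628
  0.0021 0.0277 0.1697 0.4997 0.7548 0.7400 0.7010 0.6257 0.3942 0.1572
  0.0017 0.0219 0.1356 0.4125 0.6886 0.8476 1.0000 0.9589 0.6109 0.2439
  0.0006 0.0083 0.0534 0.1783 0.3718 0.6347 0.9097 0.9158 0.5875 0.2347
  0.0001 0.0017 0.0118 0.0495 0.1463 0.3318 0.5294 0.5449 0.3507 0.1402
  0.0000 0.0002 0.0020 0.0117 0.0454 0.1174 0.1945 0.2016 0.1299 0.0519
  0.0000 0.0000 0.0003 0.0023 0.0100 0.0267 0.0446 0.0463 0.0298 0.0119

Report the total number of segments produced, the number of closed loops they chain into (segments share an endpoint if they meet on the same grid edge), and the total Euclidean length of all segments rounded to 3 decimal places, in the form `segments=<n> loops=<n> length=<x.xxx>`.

cell (1,3): code 0100 → (1.261,4.000)–(2.000,3.052)
cell (1,4): code 1100 → (1.380,5.000)–(1.261,4.000)
cell (1,5): code 1100 → (1.528,6.000)–(1.380,5.000)
cell (1,6): code 1100 → (1.697,7.000)–(1.528,6.000)
cell (1,7): code 1000 → (2.000,7.487)–(1.697,7.000)
cell (2,3): code 0110 → (2.000,3.052)–(3.000,3.364)
cell (2,7): code 1101 → (2.548,8.000)–(2.000,7.487)
cell (2,8): code 1000 → (3.000,8.267)–(2.548,8.000)
cell (3,3): code 0010 → (3.000,3.364)–(3.554,4.000)
cell (3,4): code 0111 → (3.554,4.000)–(4.000,4.537)
cell (3,8): code 1001 → (4.000,8.211)–(3.000,8.267)
cell (4,4): code 0010 → (4.000,4.537)–(4.402,5.000)
cell (4,5): code 0111 → (4.402,5.000)–(5.000,5.917)
cell (4,7): code 1011 → (5.000,7.164)–(4.315,8.000)
cell (4,8): code 0001 → (4.315,8.000)–(4.000,8.211)
cell (5,5): code 0010 → (5.000,5.917)–(5.049,6.000)
cell (5,6): code 0011 → (5.049,6.000)–(5.093,7.000)
cell (5,7): code 0001 → (5.093,7.000)–(5.000,7.164)
total: 18 segments, chained into 1 closed loop(s), length Σ = 14.126855

segments=18 loops=1 length=14.127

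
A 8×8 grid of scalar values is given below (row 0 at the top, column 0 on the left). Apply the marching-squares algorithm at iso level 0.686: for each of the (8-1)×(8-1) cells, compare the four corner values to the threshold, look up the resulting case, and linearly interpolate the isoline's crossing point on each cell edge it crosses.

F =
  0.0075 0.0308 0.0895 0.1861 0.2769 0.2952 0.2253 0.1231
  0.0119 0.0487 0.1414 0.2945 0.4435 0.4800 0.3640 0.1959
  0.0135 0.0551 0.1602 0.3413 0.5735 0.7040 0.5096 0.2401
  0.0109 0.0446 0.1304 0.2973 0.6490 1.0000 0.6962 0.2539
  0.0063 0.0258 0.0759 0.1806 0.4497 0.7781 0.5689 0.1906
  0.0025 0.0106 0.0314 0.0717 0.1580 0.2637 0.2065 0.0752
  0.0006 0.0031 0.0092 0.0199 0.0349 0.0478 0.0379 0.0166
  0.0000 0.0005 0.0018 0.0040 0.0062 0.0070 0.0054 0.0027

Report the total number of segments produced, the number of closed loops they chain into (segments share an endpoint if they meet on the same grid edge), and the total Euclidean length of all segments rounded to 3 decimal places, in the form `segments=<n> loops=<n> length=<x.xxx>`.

cell (1,4): code 0100 → (1.920,5.000)–(2.000,4.862)
cell (1,5): code 1000 → (2.000,5.093)–(1.920,5.000)
cell (2,4): code 0110 → (2.000,4.862)–(3.000,4.105)
cell (2,5): code 1101 → (2.945,6.000)–(2.000,5.093)
cell (2,6): code 1000 → (3.000,6.023)–(2.945,6.000)
cell (3,4): code 0110 → (3.000,4.105)–(4.000,4.720)
cell (3,5): code 1011 → (4.000,5.440)–(3.080,6.000)
cell (3,6): code 0001 → (3.080,6.000)–(3.000,6.023)
cell (4,4): code 0010 → (4.000,4.720)–(4.179,5.000)
cell (4,5): code 0001 → (4.179,5.000)–(4.000,5.440)
total: 10 segments, chained into 1 closed loop(s), length Σ = 6.047621

segments=10 loops=1 length=6.048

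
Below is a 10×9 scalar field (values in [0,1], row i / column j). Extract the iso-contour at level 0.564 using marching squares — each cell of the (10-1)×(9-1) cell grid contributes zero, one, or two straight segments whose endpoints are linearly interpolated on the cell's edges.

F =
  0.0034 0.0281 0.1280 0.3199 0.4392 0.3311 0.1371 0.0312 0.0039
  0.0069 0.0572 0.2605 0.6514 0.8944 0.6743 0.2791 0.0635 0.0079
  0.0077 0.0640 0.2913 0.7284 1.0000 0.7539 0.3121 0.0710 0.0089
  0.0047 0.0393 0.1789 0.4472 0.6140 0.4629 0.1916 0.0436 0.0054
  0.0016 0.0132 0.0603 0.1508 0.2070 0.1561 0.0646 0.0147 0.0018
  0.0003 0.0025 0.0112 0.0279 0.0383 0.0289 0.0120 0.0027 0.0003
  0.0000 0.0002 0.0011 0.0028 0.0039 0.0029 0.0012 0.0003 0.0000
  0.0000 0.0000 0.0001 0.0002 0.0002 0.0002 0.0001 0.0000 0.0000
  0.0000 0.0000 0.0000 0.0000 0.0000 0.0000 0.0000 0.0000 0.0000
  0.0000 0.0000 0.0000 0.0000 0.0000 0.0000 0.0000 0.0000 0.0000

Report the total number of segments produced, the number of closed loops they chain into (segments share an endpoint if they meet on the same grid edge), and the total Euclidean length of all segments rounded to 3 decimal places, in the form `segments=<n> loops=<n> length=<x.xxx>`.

segments=12 loops=1 length=8.696

cell (0,2): code 0100 → (0.736,3.000)–(1.000,2.776)
cell (0,3): code 1100 → (0.274,4.000)–(0.736,3.000)
cell (0,4): code 1100 → (0.679,5.000)–(0.274,4.000)
cell (0,5): code 1000 → (1.000,5.279)–(0.679,5.000)
cell (1,2): code 0110 → (1.000,2.776)–(2.000,2.624)
cell (1,5): code 1001 → (2.000,5.430)–(1.000,5.279)
cell (2,2): code 0010 → (2.000,2.624)–(2.585,3.000)
cell (2,3): code 0111 → (2.585,3.000)–(3.000,3.700)
cell (2,4): code 1011 → (3.000,4.331)–(2.653,5.000)
cell (2,5): code 0001 → (2.653,5.000)–(2.000,5.430)
cell (3,3): code 0010 → (3.000,3.700)–(3.123,4.000)
cell (3,4): code 0001 → (3.123,4.000)–(3.000,4.331)
total: 12 segments, chained into 1 closed loop(s), length Σ = 8.696147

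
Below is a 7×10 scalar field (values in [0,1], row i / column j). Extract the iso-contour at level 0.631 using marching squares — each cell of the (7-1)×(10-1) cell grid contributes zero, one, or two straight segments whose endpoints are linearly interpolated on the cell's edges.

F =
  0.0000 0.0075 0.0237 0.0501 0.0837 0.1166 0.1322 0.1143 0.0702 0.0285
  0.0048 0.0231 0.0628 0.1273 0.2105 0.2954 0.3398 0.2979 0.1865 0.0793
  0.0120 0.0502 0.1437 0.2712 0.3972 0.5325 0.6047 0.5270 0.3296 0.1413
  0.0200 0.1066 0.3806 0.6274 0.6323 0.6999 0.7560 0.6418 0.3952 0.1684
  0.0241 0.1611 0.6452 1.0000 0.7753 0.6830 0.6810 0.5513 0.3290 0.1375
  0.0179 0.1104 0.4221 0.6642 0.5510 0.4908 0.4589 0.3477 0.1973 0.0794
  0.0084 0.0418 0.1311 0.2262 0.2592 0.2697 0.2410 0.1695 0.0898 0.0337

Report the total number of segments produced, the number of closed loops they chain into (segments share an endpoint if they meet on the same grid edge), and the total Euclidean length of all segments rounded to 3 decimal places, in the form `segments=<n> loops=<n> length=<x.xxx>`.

cell (2,3): code 0100 → (2.994,4.000)–(3.000,3.735)
cell (2,4): code 1100 → (2.588,5.000)–(2.994,4.000)
cell (2,5): code 1100 → (2.174,6.000)–(2.588,5.000)
cell (2,6): code 1100 → (2.906,7.000)–(2.174,6.000)
cell (2,7): code 1000 → (3.000,7.044)–(2.906,7.000)
cell (3,1): code 0100 → (3.946,2.000)–(4.000,1.971)
cell (3,2): code 1100 → (3.010,3.000)–(3.946,2.000)
cell (3,3): code 1110 → (3.000,3.735)–(3.010,3.000)
cell (3,6): code 1011 → (4.000,6.386)–(3.119,7.000)
cell (3,7): code 0001 → (3.119,7.000)–(3.000,7.044)
cell (4,1): code 0010 → (4.000,1.971)–(4.064,2.000)
cell (4,2): code 0111 → (4.064,2.000)–(5.000,2.863)
cell (4,3): code 1011 → (5.000,3.293)–(4.643,4.000)
cell (4,4): code 0011 → (4.643,4.000)–(4.271,5.000)
cell (4,5): code 0011 → (4.271,5.000)–(4.225,6.000)
cell (4,6): code 0001 → (4.225,6.000)–(4.000,6.386)
cell (5,2): code 0010 → (5.000,2.863)–(5.076,3.000)
cell (5,3): code 0001 → (5.076,3.000)–(5.000,3.293)
total: 18 segments, chained into 1 closed loop(s), length Σ = 12.246656

segments=18 loops=1 length=12.247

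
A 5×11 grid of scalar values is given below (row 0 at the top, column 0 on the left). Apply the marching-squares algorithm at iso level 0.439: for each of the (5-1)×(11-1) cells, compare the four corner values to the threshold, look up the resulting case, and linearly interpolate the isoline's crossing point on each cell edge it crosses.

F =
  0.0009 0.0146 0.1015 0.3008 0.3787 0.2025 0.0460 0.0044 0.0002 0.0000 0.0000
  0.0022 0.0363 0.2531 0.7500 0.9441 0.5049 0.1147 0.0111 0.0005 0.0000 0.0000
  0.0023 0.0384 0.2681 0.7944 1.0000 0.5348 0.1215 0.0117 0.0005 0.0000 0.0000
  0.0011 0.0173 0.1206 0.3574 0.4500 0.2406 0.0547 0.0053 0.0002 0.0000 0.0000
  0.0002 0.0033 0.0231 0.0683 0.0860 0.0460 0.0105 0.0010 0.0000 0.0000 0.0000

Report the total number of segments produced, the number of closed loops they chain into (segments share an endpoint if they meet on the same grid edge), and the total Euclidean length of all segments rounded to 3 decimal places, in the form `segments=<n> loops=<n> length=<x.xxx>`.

cell (0,2): code 0100 → (0.308,3.000)–(1.000,2.374)
cell (0,3): code 1100 → (0.107,4.000)–(0.308,3.000)
cell (0,4): code 1100 → (0.782,5.000)–(0.107,4.000)
cell (0,5): code 1000 → (1.000,5.169)–(0.782,5.000)
cell (1,2): code 0110 → (1.000,2.374)–(2.000,2.325)
cell (1,5): code 1001 → (2.000,5.232)–(1.000,5.169)
cell (2,2): code 0010 → (2.000,2.325)–(2.813,3.000)
cell (2,3): code 0111 → (2.813,3.000)–(3.000,3.881)
cell (2,4): code 1011 → (3.000,4.053)–(2.326,5.000)
cell (2,5): code 0001 → (2.326,5.000)–(2.000,5.232)
cell (3,3): code 0010 → (3.000,3.881)–(3.030,4.000)
cell (3,4): code 0001 → (3.030,4.000)–(3.000,4.053)
total: 12 segments, chained into 1 closed loop(s), length Σ = 9.142637

segments=12 loops=1 length=9.143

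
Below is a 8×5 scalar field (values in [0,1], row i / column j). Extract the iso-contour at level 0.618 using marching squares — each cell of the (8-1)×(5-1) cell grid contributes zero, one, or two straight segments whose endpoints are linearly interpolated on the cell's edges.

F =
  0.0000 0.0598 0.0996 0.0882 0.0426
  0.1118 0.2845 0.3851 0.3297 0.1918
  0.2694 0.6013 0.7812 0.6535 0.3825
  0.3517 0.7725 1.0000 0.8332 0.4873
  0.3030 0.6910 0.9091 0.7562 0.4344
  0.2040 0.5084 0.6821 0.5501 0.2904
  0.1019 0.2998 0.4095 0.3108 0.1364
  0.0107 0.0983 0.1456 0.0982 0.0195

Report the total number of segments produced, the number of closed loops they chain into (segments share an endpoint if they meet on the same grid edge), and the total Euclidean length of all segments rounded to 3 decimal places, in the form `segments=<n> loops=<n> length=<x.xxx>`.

cell (1,1): code 0100 → (1.588,2.000)–(2.000,1.093)
cell (1,2): code 1100 → (1.890,3.000)–(1.588,2.000)
cell (1,3): code 1000 → (2.000,3.131)–(1.890,3.000)
cell (2,0): code 0100 → (2.098,1.000)–(3.000,0.633)
cell (2,1): code 1110 → (2.000,1.093)–(2.098,1.000)
cell (2,3): code 1001 → (3.000,3.622)–(2.000,3.131)
cell (3,0): code 0110 → (3.000,0.633)–(4.000,0.812)
cell (3,3): code 1001 → (4.000,3.429)–(3.000,3.622)
cell (4,0): code 0010 → (4.000,0.812)–(4.400,1.000)
cell (4,1): code 0111 → (4.400,1.000)–(5.000,1.631)
cell (4,2): code 1011 → (5.000,2.486)–(4.671,3.000)
cell (4,3): code 0001 → (4.671,3.000)–(4.000,3.429)
cell (5,1): code 0010 → (5.000,1.631)–(5.235,2.000)
cell (5,2): code 0001 → (5.235,2.000)–(5.000,2.486)
total: 14 segments, chained into 1 closed loop(s), length Σ = 10.166178

segments=14 loops=1 length=10.166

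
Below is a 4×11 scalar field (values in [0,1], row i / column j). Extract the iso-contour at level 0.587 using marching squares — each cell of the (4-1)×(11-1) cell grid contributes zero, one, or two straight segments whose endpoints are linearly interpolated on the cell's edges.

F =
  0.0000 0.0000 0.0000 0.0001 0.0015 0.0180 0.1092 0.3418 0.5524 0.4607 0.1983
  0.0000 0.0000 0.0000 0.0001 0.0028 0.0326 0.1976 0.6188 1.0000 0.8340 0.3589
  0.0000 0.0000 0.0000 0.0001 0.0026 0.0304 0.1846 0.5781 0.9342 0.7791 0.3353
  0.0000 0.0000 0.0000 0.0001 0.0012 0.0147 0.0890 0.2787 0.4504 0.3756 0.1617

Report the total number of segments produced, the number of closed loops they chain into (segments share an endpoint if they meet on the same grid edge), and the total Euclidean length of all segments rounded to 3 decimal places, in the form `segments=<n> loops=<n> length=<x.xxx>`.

segments=10 loops=1 length=8.190

cell (0,6): code 0100 → (0.885,7.000)–(1.000,6.925)
cell (0,7): code 1100 → (0.077,8.000)–(0.885,7.000)
cell (0,8): code 1100 → (0.338,9.000)–(0.077,8.000)
cell (0,9): code 1000 → (1.000,9.520)–(0.338,9.000)
cell (1,6): code 0010 → (1.000,6.925)–(1.781,7.000)
cell (1,7): code 0111 → (1.781,7.000)–(2.000,7.025)
cell (1,9): code 1001 → (2.000,9.433)–(1.000,9.520)
cell (2,7): code 0010 → (2.000,7.025)–(2.718,8.000)
cell (2,8): code 0011 → (2.718,8.000)–(2.476,9.000)
cell (2,9): code 0001 → (2.476,9.000)–(2.000,9.433)
total: 10 segments, chained into 1 closed loop(s), length Σ = 8.189658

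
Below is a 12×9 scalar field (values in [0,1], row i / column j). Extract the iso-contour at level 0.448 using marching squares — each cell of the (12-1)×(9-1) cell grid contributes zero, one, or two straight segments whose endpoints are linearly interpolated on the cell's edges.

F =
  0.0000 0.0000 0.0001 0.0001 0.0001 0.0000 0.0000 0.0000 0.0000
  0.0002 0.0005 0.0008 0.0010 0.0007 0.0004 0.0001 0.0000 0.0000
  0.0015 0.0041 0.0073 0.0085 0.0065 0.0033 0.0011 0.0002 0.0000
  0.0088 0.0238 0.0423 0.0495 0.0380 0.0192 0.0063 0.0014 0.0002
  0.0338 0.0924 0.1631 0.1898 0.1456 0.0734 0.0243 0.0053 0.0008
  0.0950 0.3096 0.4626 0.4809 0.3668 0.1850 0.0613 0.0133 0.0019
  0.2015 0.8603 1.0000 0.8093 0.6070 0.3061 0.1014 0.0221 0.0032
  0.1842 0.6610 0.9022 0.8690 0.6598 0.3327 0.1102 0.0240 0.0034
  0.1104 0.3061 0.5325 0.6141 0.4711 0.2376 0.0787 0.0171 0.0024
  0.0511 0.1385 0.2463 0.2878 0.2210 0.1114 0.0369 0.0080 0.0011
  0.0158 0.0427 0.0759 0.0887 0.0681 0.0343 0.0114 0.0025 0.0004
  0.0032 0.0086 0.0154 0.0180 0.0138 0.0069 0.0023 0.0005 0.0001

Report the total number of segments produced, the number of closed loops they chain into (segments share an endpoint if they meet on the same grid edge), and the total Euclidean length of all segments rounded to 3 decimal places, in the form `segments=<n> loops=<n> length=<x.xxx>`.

cell (4,1): code 0100 → (4.951,2.000)–(5.000,1.905)
cell (4,2): code 1100 → (4.887,3.000)–(4.951,2.000)
cell (4,3): code 1000 → (5.000,3.288)–(4.887,3.000)
cell (5,0): code 0100 → (5.251,1.000)–(6.000,0.374)
cell (5,1): code 1110 → (5.000,1.905)–(5.251,1.000)
cell (5,3): code 1101 → (5.338,4.000)–(5.000,3.288)
cell (5,4): code 1000 → (6.000,4.528)–(5.338,4.000)
cell (6,0): code 0110 → (6.000,0.374)–(7.000,0.553)
cell (6,4): code 1001 → (7.000,4.648)–(6.000,4.528)
cell (7,0): code 0010 → (7.000,0.553)–(7.600,1.000)
cell (7,1): code 0111 → (7.600,1.000)–(8.000,1.627)
cell (7,4): code 1001 → (8.000,4.099)–(7.000,4.648)
cell (8,1): code 0010 → (8.000,1.627)–(8.295,2.000)
cell (8,2): code 0011 → (8.295,2.000)–(8.509,3.000)
cell (8,3): code 0011 → (8.509,3.000)–(8.092,4.000)
cell (8,4): code 0001 → (8.092,4.000)–(8.000,4.099)
total: 16 segments, chained into 1 closed loop(s), length Σ = 12.340780

segments=16 loops=1 length=12.341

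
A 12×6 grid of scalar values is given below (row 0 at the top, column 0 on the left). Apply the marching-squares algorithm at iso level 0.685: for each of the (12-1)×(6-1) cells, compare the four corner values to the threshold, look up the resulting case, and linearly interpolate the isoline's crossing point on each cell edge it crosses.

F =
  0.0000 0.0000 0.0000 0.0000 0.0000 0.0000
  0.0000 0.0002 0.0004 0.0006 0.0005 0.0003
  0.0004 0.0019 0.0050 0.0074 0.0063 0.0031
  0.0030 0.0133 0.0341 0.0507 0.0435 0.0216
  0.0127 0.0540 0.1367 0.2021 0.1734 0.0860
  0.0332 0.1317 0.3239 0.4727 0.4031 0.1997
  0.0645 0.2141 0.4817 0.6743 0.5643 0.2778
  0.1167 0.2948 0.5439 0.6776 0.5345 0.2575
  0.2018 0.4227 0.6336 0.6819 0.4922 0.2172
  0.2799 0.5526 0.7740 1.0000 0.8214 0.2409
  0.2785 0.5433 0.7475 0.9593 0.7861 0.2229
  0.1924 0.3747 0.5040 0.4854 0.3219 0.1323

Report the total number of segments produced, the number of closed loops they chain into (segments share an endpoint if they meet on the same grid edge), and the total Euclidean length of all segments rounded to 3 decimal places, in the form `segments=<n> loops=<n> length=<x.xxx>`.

segments=10 loops=1 length=8.244

cell (8,1): code 0100 → (8.366,2.000)–(9.000,1.598)
cell (8,2): code 1100 → (8.010,3.000)–(8.366,2.000)
cell (8,3): code 1100 → (8.586,4.000)–(8.010,3.000)
cell (8,4): code 1000 → (9.000,4.235)–(8.586,4.000)
cell (9,1): code 0110 → (9.000,1.598)–(10.000,1.694)
cell (9,4): code 1001 → (10.000,4.180)–(9.000,4.235)
cell (10,1): code 0010 → (10.000,1.694)–(10.257,2.000)
cell (10,2): code 0011 → (10.257,2.000)–(10.579,3.000)
cell (10,3): code 0011 → (10.579,3.000)–(10.218,4.000)
cell (10,4): code 0001 → (10.218,4.000)–(10.000,4.180)
total: 10 segments, chained into 1 closed loop(s), length Σ = 8.244119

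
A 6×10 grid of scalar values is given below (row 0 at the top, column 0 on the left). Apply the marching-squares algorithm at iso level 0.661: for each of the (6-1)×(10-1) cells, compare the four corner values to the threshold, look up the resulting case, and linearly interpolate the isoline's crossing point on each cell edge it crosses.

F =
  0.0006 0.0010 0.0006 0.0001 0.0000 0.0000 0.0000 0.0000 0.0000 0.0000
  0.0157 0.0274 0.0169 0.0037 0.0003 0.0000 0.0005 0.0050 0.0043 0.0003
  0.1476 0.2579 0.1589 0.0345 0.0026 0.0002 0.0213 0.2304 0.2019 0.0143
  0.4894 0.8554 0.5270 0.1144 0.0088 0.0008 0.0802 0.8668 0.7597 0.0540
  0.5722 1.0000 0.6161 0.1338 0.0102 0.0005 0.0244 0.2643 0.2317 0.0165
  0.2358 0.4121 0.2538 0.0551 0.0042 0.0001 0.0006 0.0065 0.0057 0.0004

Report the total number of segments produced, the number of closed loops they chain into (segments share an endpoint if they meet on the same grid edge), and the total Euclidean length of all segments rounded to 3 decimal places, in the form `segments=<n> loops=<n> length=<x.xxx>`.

segments=12 loops=2 length=8.736

cell (2,0): code 0100 → (2.675,1.000)–(3.000,0.469)
cell (2,1): code 1000 → (3.000,1.592)–(2.675,1.000)
cell (2,6): code 0100 → (2.677,7.000)–(3.000,6.738)
cell (2,7): code 1100 → (2.823,8.000)–(2.677,7.000)
cell (2,8): code 1000 → (3.000,8.140)–(2.823,8.000)
cell (3,0): code 0110 → (3.000,0.469)–(4.000,0.208)
cell (3,1): code 1001 → (4.000,1.883)–(3.000,1.592)
cell (3,6): code 0010 → (3.000,6.738)–(3.342,7.000)
cell (3,7): code 0011 → (3.342,7.000)–(3.187,8.000)
cell (3,8): code 0001 → (3.187,8.000)–(3.000,8.140)
cell (4,0): code 0010 → (4.000,0.208)–(4.577,1.000)
cell (4,1): code 0001 → (4.577,1.000)–(4.000,1.883)
total: 12 segments, chained into 2 closed loop(s), length Σ = 8.735877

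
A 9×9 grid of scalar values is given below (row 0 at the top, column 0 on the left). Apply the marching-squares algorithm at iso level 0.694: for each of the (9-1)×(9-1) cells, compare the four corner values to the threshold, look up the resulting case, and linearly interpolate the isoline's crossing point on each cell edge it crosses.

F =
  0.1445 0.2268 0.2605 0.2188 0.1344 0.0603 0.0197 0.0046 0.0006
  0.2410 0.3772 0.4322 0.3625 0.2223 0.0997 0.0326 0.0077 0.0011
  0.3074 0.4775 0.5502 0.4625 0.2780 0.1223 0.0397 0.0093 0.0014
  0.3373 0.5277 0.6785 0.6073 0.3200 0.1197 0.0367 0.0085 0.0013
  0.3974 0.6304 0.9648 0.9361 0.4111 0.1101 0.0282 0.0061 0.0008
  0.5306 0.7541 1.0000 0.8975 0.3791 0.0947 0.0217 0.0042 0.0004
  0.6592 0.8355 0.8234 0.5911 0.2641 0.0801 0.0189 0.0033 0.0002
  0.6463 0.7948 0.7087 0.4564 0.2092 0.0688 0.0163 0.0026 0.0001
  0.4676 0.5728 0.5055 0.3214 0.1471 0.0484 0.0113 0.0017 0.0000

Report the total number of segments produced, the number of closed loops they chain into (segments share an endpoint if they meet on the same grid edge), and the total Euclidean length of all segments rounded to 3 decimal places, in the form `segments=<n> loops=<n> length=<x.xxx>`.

segments=14 loops=1 length=11.807

cell (3,1): code 0100 → (3.054,2.000)–(4.000,1.190)
cell (3,2): code 1100 → (3.264,3.000)–(3.054,2.000)
cell (3,3): code 1000 → (4.000,3.461)–(3.264,3.000)
cell (4,0): code 0100 → (4.514,1.000)–(5.000,0.731)
cell (4,1): code 1110 → (4.000,1.190)–(4.514,1.000)
cell (4,3): code 1001 → (5.000,3.393)–(4.000,3.461)
cell (5,0): code 0110 → (5.000,0.731)–(6.000,0.197)
cell (5,2): code 1011 → (6.000,2.557)–(5.664,3.000)
cell (5,3): code 0001 → (5.664,3.000)–(5.000,3.393)
cell (6,0): code 0110 → (6.000,0.197)–(7.000,0.321)
cell (6,2): code 1001 → (7.000,2.058)–(6.000,2.557)
cell (7,0): code 0010 → (7.000,0.321)–(7.454,1.000)
cell (7,1): code 0011 → (7.454,1.000)–(7.072,2.000)
cell (7,2): code 0001 → (7.072,2.000)–(7.000,2.058)
total: 14 segments, chained into 1 closed loop(s), length Σ = 11.807460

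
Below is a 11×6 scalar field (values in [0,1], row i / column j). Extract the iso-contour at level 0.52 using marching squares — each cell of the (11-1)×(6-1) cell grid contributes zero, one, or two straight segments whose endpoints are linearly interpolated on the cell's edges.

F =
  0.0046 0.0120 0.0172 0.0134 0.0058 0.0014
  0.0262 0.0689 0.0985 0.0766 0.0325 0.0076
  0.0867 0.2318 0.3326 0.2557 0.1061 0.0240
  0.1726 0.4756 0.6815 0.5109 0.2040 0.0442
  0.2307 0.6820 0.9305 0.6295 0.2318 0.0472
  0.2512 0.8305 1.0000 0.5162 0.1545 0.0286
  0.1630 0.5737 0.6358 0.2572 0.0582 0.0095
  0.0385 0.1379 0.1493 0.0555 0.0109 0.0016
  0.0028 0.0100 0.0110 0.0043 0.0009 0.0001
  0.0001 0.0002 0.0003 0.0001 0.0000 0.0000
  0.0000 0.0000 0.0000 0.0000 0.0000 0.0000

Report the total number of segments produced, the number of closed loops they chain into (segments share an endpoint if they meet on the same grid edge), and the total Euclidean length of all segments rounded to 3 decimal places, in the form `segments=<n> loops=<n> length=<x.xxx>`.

segments=14 loops=1 length=10.110

cell (2,1): code 0100 → (2.537,2.000)–(3.000,1.216)
cell (2,2): code 1000 → (3.000,2.947)–(2.537,2.000)
cell (3,0): code 0100 → (3.215,1.000)–(4.000,0.641)
cell (3,1): code 1110 → (3.000,1.216)–(3.215,1.000)
cell (3,2): code 1101 → (3.077,3.000)–(3.000,2.947)
cell (3,3): code 1000 → (4.000,3.275)–(3.077,3.000)
cell (4,0): code 0110 → (4.000,0.641)–(5.000,0.464)
cell (4,2): code 1011 → (5.000,2.992)–(4.966,3.000)
cell (4,3): code 0001 → (4.966,3.000)–(4.000,3.275)
cell (5,0): code 0110 → (5.000,0.464)–(6.000,0.869)
cell (5,2): code 1001 → (6.000,2.306)–(5.000,2.992)
cell (6,0): code 0010 → (6.000,0.869)–(6.123,1.000)
cell (6,1): code 0011 → (6.123,1.000)–(6.238,2.000)
cell (6,2): code 0001 → (6.238,2.000)–(6.000,2.306)
total: 14 segments, chained into 1 closed loop(s), length Σ = 10.109634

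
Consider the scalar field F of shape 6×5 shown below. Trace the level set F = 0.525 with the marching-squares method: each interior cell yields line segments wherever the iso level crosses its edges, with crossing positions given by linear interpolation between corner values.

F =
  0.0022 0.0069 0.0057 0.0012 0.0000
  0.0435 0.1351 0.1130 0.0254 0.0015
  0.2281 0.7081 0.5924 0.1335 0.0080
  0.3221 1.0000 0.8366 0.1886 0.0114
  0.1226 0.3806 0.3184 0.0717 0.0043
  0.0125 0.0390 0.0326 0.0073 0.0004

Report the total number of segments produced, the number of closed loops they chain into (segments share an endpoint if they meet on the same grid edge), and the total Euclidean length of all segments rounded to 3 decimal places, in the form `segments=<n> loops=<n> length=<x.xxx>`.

cell (1,0): code 0100 → (1.680,1.000)–(2.000,0.619)
cell (1,1): code 1100 → (1.859,2.000)–(1.680,1.000)
cell (1,2): code 1000 → (2.000,2.147)–(1.859,2.000)
cell (2,0): code 0110 → (2.000,0.619)–(3.000,0.299)
cell (2,2): code 1001 → (3.000,2.481)–(2.000,2.147)
cell (3,0): code 0010 → (3.000,0.299)–(3.767,1.000)
cell (3,1): code 0011 → (3.767,1.000)–(3.601,2.000)
cell (3,2): code 0001 → (3.601,2.000)–(3.000,2.481)
total: 8 segments, chained into 1 closed loop(s), length Σ = 6.643169

segments=8 loops=1 length=6.643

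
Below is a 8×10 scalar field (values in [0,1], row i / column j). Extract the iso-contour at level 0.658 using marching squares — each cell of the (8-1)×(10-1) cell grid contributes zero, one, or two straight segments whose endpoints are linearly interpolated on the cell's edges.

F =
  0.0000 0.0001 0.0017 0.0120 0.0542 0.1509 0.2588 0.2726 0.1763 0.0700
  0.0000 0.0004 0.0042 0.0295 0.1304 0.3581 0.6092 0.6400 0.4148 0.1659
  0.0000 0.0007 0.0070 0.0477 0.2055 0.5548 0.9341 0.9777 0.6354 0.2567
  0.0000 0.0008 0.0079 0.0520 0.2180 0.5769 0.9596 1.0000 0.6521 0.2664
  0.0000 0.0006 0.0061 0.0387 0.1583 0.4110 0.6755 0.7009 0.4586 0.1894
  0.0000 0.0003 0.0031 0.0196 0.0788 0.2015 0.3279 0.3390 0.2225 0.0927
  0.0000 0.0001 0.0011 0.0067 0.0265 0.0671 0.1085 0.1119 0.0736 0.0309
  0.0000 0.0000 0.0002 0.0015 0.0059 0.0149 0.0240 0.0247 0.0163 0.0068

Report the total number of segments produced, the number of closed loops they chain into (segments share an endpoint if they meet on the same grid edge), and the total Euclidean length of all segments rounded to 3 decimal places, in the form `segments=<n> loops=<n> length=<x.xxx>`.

cell (1,5): code 0100 → (1.150,6.000)–(2.000,5.272)
cell (1,6): code 1100 → (1.053,7.000)–(1.150,6.000)
cell (1,7): code 1000 → (2.000,7.934)–(1.053,7.000)
cell (2,5): code 0110 → (2.000,5.272)–(3.000,5.212)
cell (2,7): code 1001 → (3.000,7.983)–(2.000,7.934)
cell (3,5): code 0110 → (3.000,5.212)–(4.000,5.934)
cell (3,7): code 1001 → (4.000,7.177)–(3.000,7.983)
cell (4,5): code 0010 → (4.000,5.934)–(4.050,6.000)
cell (4,6): code 0011 → (4.050,6.000)–(4.119,7.000)
cell (4,7): code 0001 → (4.119,7.000)–(4.000,7.177)
total: 10 segments, chained into 1 closed loop(s), length Σ = 9.272769

segments=10 loops=1 length=9.273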